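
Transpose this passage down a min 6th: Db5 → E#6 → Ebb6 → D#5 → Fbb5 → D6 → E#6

Db5 to F4
E#6 to G##5
Ebb6 to Gb5
D#5 to F##4
Fbb5 to Abb4
D6 to F#5
E#6 to G##5

F4 G##5 Gb5 F##4 Abb4 F#5 G##5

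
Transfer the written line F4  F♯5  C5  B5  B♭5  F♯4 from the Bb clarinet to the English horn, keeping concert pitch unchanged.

First find concert pitch: the Bb clarinet sounds a major second below written, so F4 F♯5 C5 B5 B♭5 F♯4 sounds Eb4 E5 Bb4 A5 Ab5 E4.
Then write for English horn: it sounds a perfect fifth below written, so the part must be a perfect fifth above concert.
Eb4 → Bb4
E5 → B5
Bb4 → F5
A5 → E6
Ab5 → Eb6
E4 → B4

Bb4 B5 F5 E6 Eb6 B4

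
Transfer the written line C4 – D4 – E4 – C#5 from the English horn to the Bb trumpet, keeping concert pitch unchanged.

G3 A3 B3 G#4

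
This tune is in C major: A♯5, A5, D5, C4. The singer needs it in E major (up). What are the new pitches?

C##6 C#6 F#5 E4

C major to E major up is a major third, so every note moves up by that interval.
A#5 to C##6
A5 to C#6
D5 to F#5
C4 to E4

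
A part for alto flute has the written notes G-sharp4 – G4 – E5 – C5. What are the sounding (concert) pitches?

D#4 D4 B4 G4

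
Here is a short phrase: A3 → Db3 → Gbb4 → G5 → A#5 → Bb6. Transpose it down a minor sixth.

C#3 F2 Bbb3 B4 C##5 D6

A3 becomes C#3
Db3 becomes F2
Gbb4 becomes Bbb3
G5 becomes B4
A#5 becomes C##5
Bb6 becomes D6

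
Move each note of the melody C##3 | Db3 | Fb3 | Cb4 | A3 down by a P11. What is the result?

C##3 down a perfect eleventh is G##1.
Db3 down a perfect eleventh is Ab1.
Fb3: an eleventh down reaches C, and 17 semitones makes it Cb2.
Cb4 down a perfect eleventh is Gb2.
A3: an eleventh down reaches E, and 17 semitones makes it E2.

G##1 Ab1 Cb2 Gb2 E2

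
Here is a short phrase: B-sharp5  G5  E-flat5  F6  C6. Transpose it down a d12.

E##4 C#4 A3 B4 F#4

B#5 -> E##4
G5 -> C#4
Eb5 -> A3
F6 -> B4
C6 -> F#4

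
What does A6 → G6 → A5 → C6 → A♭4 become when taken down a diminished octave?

A6 to A#5
G6 to G#5
A5 to A#4
C6 to C#5
Ab4 to A3

A#5 G#5 A#4 C#5 A3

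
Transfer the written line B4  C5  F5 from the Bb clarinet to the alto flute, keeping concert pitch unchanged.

D5 Eb5 Ab5

First find concert pitch: the Bb clarinet sounds a major second below written, so B4 C5 F5 sounds A4 Bb4 Eb5.
Then write for alto flute: it sounds a perfect fourth below written, so the part must be a perfect fourth above concert.
A4 → D5
Bb4 → Eb5
Eb5 → Ab5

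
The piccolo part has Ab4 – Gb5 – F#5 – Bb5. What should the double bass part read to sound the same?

Ab6 Gb7 F#7 Bb7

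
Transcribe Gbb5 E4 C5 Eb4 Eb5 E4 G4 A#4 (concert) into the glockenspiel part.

The glockenspiel sounds a perfect fifteenth above written, so the written part must be a perfect fifteenth below concert — transpose each note down.
Gbb5 → Gbb3
E4 → E2
C5 → C3
Eb4 → Eb2
Eb5 → Eb3
E4 → E2
G4 → G2
A#4 → A#2

Gbb3 E2 C3 Eb2 Eb3 E2 G2 A#2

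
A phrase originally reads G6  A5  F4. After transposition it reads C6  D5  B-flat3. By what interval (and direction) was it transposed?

down a perfect fifth

From G6 to C6 is 5 letter names — a fifth of some quality.
C6 to G6 is 7 semitones, which makes it a perfect fifth; the second version is lower, so the direction is down.
Checking another pair — F4 → Bb3 — gives the same interval.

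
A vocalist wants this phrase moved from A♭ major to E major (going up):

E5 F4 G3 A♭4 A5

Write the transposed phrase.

B#5 C#5 D#4 E5 E#6

A♭ major to E major up is an augmented fifth, so every note moves up by that interval.
E5 -> B#5
F4 -> C#5
G3 -> D#4
Ab4 -> E5
A5 -> E#6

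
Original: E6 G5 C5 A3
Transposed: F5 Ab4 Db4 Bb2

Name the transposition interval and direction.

down a major seventh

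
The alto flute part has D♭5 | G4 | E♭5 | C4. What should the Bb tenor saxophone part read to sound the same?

Bb5 E5 C6 A4

First find concert pitch: the alto flute sounds a perfect fourth below written, so D♭5 G4 E♭5 C4 sounds Ab4 D4 Bb4 G3.
Then write for Bb tenor saxophone: it sounds a major ninth below written, so the part must be a major ninth above concert.
Ab4 → Bb5
D4 → E5
Bb4 → C6
G3 → A4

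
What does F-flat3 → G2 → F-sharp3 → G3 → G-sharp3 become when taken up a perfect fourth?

A perfect fourth up from Fb3 gives Bbb3.
G2: a fourth up reaches C, and 5 semitones makes it C3.
A perfect fourth up from F#3 gives B3.
A perfect fourth up from G3 gives C4.
G#3: a fourth up reaches C, and 5 semitones makes it C#4.

Bbb3 C3 B3 C4 C#4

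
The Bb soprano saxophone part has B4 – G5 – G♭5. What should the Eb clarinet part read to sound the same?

F#4 D5 Db5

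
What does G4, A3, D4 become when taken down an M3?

G4: a third down reaches E, and 4 semitones makes it Eb4.
A3 down a major third is F3.
D4: a third down reaches B, and 4 semitones makes it Bb3.

Eb4 F3 Bb3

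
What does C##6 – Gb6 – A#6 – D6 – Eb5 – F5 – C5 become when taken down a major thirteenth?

E#4 Bbb4 C#5 F4 Gb3 Ab3 Eb3

C##6 gives E#4
Gb6 gives Bbb4
A#6 gives C#5
D6 gives F4
Eb5 gives Gb3
F5 gives Ab3
C5 gives Eb3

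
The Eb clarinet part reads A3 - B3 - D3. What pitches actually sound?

C4 D4 F3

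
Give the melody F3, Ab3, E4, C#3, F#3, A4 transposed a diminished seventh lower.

G#2 B2 F##3 D##2 G##2 B#3

F3 down a diminished seventh is G#2.
Ab3 down a diminished seventh is B2.
E4: a seventh down reaches F, and 9 semitones makes it F##3.
A diminished seventh down from C#3 gives D##2.
F#3 down a diminished seventh is G##2.
A4: a seventh down reaches B, and 9 semitones makes it B#3.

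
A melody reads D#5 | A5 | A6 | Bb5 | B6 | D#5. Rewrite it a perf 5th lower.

G#4 D5 D6 Eb5 E6 G#4

D#5: a fifth down reaches G, and 7 semitones makes it G#4.
A5 down a perfect fifth is D5.
A6: a fifth down reaches D, and 7 semitones makes it D6.
Bb5: a fifth down reaches E, and 7 semitones makes it Eb5.
B6 down a perfect fifth is E6.
D#5 down a perfect fifth is G#4.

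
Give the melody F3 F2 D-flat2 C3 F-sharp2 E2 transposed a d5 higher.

Cb4 Cb3 Abb2 Gb3 C3 Bb2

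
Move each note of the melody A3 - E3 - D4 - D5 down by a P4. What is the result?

E3 B2 A3 A4

A3: a fourth down reaches E, and 5 semitones makes it E3.
A perfect fourth down from E3 gives B2.
D4: a fourth down reaches A, and 5 semitones makes it A3.
A perfect fourth down from D5 gives A4.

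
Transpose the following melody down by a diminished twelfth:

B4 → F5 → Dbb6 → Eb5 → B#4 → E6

E#3 B3 Gb4 A3 E##3 A#4

B4 down a diminished twelfth is E#3.
F5: a twelfth down reaches B, and 18 semitones makes it B3.
Dbb6 down a diminished twelfth is Gb4.
A diminished twelfth down from Eb5 gives A3.
B#4 down a diminished twelfth is E##3.
A diminished twelfth down from E6 gives A#4.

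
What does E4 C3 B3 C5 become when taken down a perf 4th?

B3 G2 F#3 G4

E4: a fourth down reaches B, and 5 semitones makes it B3.
C3 down a perfect fourth is G2.
B3 down a perfect fourth is F#3.
C5: a fourth down reaches G, and 5 semitones makes it G4.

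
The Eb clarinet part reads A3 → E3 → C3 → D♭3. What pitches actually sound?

C4 G3 Eb3 Fb3

The Eb clarinet sounds a minor third above written, so transpose each written note up a minor third.
A3 -> C4
E3 -> G3
C3 -> Eb3
Db3 -> Fb3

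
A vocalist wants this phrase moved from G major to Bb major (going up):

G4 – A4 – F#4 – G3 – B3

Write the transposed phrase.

Bb4 C5 A4 Bb3 D4

G major to Bb major up is a minor third, so every note moves up by that interval.
G4 -> Bb4
A4 -> C5
F#4 -> A4
G3 -> Bb3
B3 -> D4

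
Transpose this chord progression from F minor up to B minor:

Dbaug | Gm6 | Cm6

F minor up to B minor is an augmented fourth; each chord root moves by that interval while the quality stays the same.
Dbaug: root Db up an augmented fourth → G, giving Gaug.
Gm6: root G up an augmented fourth → C#, giving C#m6.
Cm6: root C up an augmented fourth → F#, giving F#m6.

Gaug C#m6 F#m6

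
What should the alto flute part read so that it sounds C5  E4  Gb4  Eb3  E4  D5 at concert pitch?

F5 A4 Cb5 Ab3 A4 G5

Written C4 sounds as G3 on the alto flute, so concert pitches are written a perfect fourth up.
C5 becomes F5
E4 becomes A4
Gb4 becomes Cb5
Eb3 becomes Ab3
E4 becomes A4
D5 becomes G5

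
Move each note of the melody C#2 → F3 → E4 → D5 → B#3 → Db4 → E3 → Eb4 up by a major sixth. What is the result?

A#2 D4 C#5 B5 G##4 Bb4 C#4 C5

C#2 up a major sixth is A#2.
F3: a sixth up reaches D, and 9 semitones makes it D4.
E4: a sixth up reaches C, and 9 semitones makes it C#5.
D5 up a major sixth is B5.
A major sixth up from B#3 gives G##4.
A major sixth up from Db4 gives Bb4.
E3 up a major sixth is C#4.
Eb4 up a major sixth is C5.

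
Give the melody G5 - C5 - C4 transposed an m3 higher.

Bb5 Eb5 Eb4

A minor third up from G5 gives Bb5.
C5 up a minor third is Eb5.
A minor third up from C4 gives Eb4.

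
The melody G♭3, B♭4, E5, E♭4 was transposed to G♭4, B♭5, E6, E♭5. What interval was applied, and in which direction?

up a perfect octave

From Gb3 to Gb4 is 8 letter names — an octave of some quality.
Gb3 to Gb4 is 12 semitones, which makes it a perfect octave; the second version is higher, so the direction is up.
Checking another pair — Eb4 → Eb5 — gives the same interval.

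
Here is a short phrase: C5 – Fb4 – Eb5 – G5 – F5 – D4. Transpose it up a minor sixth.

Ab5 Dbb5 Cb6 Eb6 Db6 Bb4

C5 → Ab5
Fb4 → Dbb5
Eb5 → Cb6
G5 → Eb6
F5 → Db6
D4 → Bb4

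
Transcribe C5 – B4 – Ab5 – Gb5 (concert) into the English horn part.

Written C4 sounds as F3 on the English horn, so concert pitches are written a perfect fifth up.
C5 becomes G5
B4 becomes F#5
Ab5 becomes Eb6
Gb5 becomes Db6

G5 F#5 Eb6 Db6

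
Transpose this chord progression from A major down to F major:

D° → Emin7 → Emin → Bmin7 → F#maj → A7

A major down to F major is a major third; each chord root moves by that interval while the quality stays the same.
D°: root D down a major third → Bb, giving Bb°.
Emin7: root E down a major third → C, giving Cmin7.
Emin: root E down a major third → C, giving Cmin.
Bmin7: root B down a major third → G, giving Gmin7.
F#maj: root F# down a major third → D, giving Dmaj.
A7: root A down a major third → F, giving F7.

Bb° Cmin7 Cmin Gmin7 Dmaj F7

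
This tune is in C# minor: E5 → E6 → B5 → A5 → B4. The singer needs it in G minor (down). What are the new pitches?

Bb4 Bb5 F5 Eb5 F4

From C# down to G is an augmented fourth; apply that to each pitch.
E5 gives Bb4
E6 gives Bb5
B5 gives F5
A5 gives Eb5
B4 gives F4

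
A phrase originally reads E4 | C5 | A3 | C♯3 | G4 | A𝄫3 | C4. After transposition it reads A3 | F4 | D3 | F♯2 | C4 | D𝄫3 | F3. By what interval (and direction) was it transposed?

Take the first pair: E4 → A3. E to A spans 5 letter names, so the interval is some kind of fifth.
A3 to E4 is 7 semitones, which makes it a perfect fifth; the second version is lower, so the direction is down.
Checking another pair — C4 → F3 — gives the same interval.

down a perfect fifth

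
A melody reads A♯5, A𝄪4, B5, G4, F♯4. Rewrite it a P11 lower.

A#5: an eleventh down reaches E, and 17 semitones makes it E#4.
A##4: an eleventh down reaches E, and 17 semitones makes it E##3.
B5 down a perfect eleventh is F#4.
G4 down a perfect eleventh is D3.
F#4: an eleventh down reaches C, and 17 semitones makes it C#3.

E#4 E##3 F#4 D3 C#3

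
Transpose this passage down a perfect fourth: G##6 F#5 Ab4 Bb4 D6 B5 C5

G##6 → D##6
F#5 → C#5
Ab4 → Eb4
Bb4 → F4
D6 → A5
B5 → F#5
C5 → G4

D##6 C#5 Eb4 F4 A5 F#5 G4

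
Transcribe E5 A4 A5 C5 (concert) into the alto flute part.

A5 D5 D6 F5

The alto flute sounds a perfect fourth below written, so the written part must be a perfect fourth above concert — transpose each note up.
E5 → A5
A4 → D5
A5 → D6
C5 → F5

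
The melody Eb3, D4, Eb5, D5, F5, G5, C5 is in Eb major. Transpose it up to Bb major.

Eb major to Bb major up is a perfect fifth, so every note moves up by that interval.
Eb3 → Bb3
D4 → A4
Eb5 → Bb5
D5 → A5
F5 → C6
G5 → D6
C5 → G5

Bb3 A4 Bb5 A5 C6 D6 G5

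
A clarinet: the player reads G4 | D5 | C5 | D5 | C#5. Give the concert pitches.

E4 B4 A4 B4 A#4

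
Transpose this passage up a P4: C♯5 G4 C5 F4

C#5 gives F#5
G4 gives C5
C5 gives F5
F4 gives Bb4

F#5 C5 F5 Bb4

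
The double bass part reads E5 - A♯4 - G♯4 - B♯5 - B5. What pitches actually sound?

E4 A#3 G#3 B#4 B4

Written C4 on the double bass sounds as C3, a perfect octave lower; apply that shift to every note.
E5 -> E4
A#4 -> A#3
G#4 -> G#3
B#5 -> B#4
B5 -> B4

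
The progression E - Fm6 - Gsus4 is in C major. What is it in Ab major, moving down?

C Dbm6 Ebsus4

C major down to Ab major is a major third; each chord root moves by that interval while the quality stays the same.
E: root E down a major third → C, giving C.
Fm6: root F down a major third → Db, giving Dbm6.
Gsus4: root G down a major third → Eb, giving Ebsus4.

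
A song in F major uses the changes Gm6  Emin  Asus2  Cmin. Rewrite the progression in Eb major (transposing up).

Fm6 Dmin Gsus2 Bbmin

F major up to Eb major is a minor seventh; each chord root moves by that interval while the quality stays the same.
Gm6: root G up a minor seventh → F, giving Fm6.
Emin: root E up a minor seventh → D, giving Dmin.
Asus2: root A up a minor seventh → G, giving Gsus2.
Cmin: root C up a minor seventh → Bb, giving Bbmin.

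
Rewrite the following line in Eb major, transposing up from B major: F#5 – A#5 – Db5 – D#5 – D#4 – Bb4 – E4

From B up to Eb is a diminished fourth; apply that to each pitch.
F#5 gives Bb5
A#5 gives D6
Db5 gives Gbb5
D#5 gives G5
D#4 gives G4
Bb4 gives Ebb5
E4 gives Ab4

Bb5 D6 Gbb5 G5 G4 Ebb5 Ab4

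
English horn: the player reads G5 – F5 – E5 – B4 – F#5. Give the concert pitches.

Written C4 on the English horn sounds as F3, a perfect fifth lower; apply that shift to every note.
G5 becomes C5
F5 becomes Bb4
E5 becomes A4
B4 becomes E4
F#5 becomes B4

C5 Bb4 A4 E4 B4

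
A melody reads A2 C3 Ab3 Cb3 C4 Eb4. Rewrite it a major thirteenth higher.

F#4 A4 F5 Ab4 A5 C6

A major thirteenth up from A2 gives F#4.
C3: a thirteenth up reaches A, and 21 semitones makes it A4.
Ab3 up a major thirteenth is F5.
Cb3 up a major thirteenth is Ab4.
C4 up a major thirteenth is A5.
Eb4 up a major thirteenth is C6.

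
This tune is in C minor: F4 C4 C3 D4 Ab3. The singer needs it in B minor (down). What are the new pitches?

C minor to B minor down is a minor second, so every note moves down by that interval.
F4 to E4
C4 to B3
C3 to B2
D4 to C#4
Ab3 to G3

E4 B3 B2 C#4 G3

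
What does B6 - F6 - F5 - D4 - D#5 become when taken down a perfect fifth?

E6 Bb5 Bb4 G3 G#4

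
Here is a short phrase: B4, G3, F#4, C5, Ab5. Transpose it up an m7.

B4 up a minor seventh is A5.
G3: a seventh up reaches F, and 10 semitones makes it F4.
F#4: a seventh up reaches E, and 10 semitones makes it E5.
A minor seventh up from C5 gives Bb5.
A minor seventh up from Ab5 gives Gb6.

A5 F4 E5 Bb5 Gb6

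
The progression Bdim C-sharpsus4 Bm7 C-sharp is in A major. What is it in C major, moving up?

Ddim Esus4 Dm7 E

A major up to C major is a minor third; each chord root moves by that interval while the quality stays the same.
Bdim: root B up a minor third → D, giving Ddim.
C-sharpsus4: root C-sharp up a minor third → E, giving Esus4.
Bm7: root B up a minor third → D, giving Dm7.
C-sharp: root C-sharp up a minor third → E, giving E.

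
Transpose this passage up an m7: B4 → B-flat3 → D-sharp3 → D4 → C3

B4 up a minor seventh is A5.
Bb3: a seventh up reaches A, and 10 semitones makes it Ab4.
D#3 up a minor seventh is C#4.
D4: a seventh up reaches C, and 10 semitones makes it C5.
A minor seventh up from C3 gives Bb3.

A5 Ab4 C#4 C5 Bb3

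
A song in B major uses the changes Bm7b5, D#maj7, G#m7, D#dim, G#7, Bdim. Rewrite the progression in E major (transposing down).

Em7b5 G#maj7 C#m7 G#dim C#7 Edim

B major down to E major is a perfect fifth; each chord root moves by that interval while the quality stays the same.
Bm7b5: root B down a perfect fifth → E, giving Em7b5.
D#maj7: root D# down a perfect fifth → G#, giving G#maj7.
G#m7: root G# down a perfect fifth → C#, giving C#m7.
D#dim: root D# down a perfect fifth → G#, giving G#dim.
G#7: root G# down a perfect fifth → C#, giving C#7.
Bdim: root B down a perfect fifth → E, giving Edim.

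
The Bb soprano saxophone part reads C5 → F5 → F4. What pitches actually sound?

Bb4 Eb5 Eb4

Written C4 on the Bb soprano saxophone sounds as Bb3, a major second lower; apply that shift to every note.
C5 gives Bb4
F5 gives Eb5
F4 gives Eb4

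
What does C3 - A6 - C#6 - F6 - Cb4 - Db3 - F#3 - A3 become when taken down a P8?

C2 A5 C#5 F5 Cb3 Db2 F#2 A2

C3: an octave down reaches C, and 12 semitones makes it C2.
A perfect octave down from A6 gives A5.
C#6: an octave down reaches C, and 12 semitones makes it C#5.
F6 down a perfect octave is F5.
Cb4: an octave down reaches C, and 12 semitones makes it Cb3.
A perfect octave down from Db3 gives Db2.
F#3: an octave down reaches F, and 12 semitones makes it F#2.
A3: an octave down reaches A, and 12 semitones makes it A2.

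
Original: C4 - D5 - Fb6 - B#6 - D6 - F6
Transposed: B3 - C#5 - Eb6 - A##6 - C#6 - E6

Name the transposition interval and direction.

From C4 to B3 is 2 letter names — a second of some quality.
B3 to C4 is 1 semitone, which makes it a minor second; the second version is lower, so the direction is down.
Checking another pair — F6 → E6 — gives the same interval.

down a minor second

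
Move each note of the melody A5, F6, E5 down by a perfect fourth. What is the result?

E5 C6 B4

A5 -> E5
F6 -> C6
E5 -> B4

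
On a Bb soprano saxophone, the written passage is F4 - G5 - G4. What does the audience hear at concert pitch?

The Bb soprano saxophone sounds a major second below written, so transpose each written note down a major second.
F4 to Eb4
G5 to F5
G4 to F4

Eb4 F5 F4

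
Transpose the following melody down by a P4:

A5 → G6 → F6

E5 D6 C6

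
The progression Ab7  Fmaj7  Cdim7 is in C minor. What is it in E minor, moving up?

C7 Amaj7 Edim7

C minor up to E minor is a major third; each chord root moves by that interval while the quality stays the same.
Ab7: root Ab up a major third → C, giving C7.
Fmaj7: root F up a major third → A, giving Amaj7.
Cdim7: root C up a major third → E, giving Edim7.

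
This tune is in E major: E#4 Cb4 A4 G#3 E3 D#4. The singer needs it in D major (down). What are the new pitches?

D#4 Bbb3 G4 F#3 D3 C#4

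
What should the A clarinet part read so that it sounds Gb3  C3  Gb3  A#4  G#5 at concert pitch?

Bbb3 Eb3 Bbb3 C#5 B5

Written C4 sounds as A3 on the A clarinet, so concert pitches are written a minor third up.
Gb3 to Bbb3
C3 to Eb3
Gb3 to Bbb3
A#4 to C#5
G#5 to B5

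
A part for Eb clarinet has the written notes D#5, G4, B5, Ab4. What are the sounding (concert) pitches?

F#5 Bb4 D6 Cb5

Written C4 on the Eb clarinet sounds as Eb4, a minor third higher; apply that shift to every note.
D#5 → F#5
G4 → Bb4
B5 → D6
Ab4 → Cb5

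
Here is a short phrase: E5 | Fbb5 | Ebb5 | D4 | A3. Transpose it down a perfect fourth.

B4 Cbb5 Bbb4 A3 E3

E5 -> B4
Fbb5 -> Cbb5
Ebb5 -> Bbb4
D4 -> A3
A3 -> E3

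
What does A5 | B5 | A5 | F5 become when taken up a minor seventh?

G6 A6 G6 Eb6

A5: a seventh up reaches G, and 10 semitones makes it G6.
B5: a seventh up reaches A, and 10 semitones makes it A6.
A minor seventh up from A5 gives G6.
F5 up a minor seventh is Eb6.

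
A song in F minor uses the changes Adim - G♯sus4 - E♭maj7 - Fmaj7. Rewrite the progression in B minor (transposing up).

D#dim C##sus4 Amaj7 Bmaj7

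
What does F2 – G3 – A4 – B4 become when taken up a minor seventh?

F2: a seventh up reaches E, and 10 semitones makes it Eb3.
A minor seventh up from G3 gives F4.
A4 up a minor seventh is G5.
B4: a seventh up reaches A, and 10 semitones makes it A5.

Eb3 F4 G5 A5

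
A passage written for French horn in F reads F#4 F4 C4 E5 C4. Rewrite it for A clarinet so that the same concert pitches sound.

D4 Db4 Ab3 C5 Ab3

First find concert pitch: the French horn in F sounds a perfect fifth below written, so F#4 F4 C4 E5 C4 sounds B3 Bb3 F3 A4 F3.
Then write for A clarinet: it sounds a minor third below written, so the part must be a minor third above concert.
B3 → D4
Bb3 → Db4
F3 → Ab3
A4 → C5
F3 → Ab3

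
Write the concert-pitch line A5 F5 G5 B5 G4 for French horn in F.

The French horn in F sounds a perfect fifth below written, so the written part must be a perfect fifth above concert — transpose each note up.
A5 -> E6
F5 -> C6
G5 -> D6
B5 -> F#6
G4 -> D5

E6 C6 D6 F#6 D5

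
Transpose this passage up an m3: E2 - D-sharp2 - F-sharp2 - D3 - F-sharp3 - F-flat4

G2 F#2 A2 F3 A3 Abb4

A minor third up from E2 gives G2.
D#2: a third up reaches F, and 3 semitones makes it F#2.
F#2: a third up reaches A, and 3 semitones makes it A2.
D3 up a minor third is F3.
A minor third up from F#3 gives A3.
Fb4 up a minor third is Abb4.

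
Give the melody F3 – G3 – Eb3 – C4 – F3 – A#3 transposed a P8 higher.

F3 → F4
G3 → G4
Eb3 → Eb4
C4 → C5
F3 → F4
A#3 → A#4

F4 G4 Eb4 C5 F4 A#4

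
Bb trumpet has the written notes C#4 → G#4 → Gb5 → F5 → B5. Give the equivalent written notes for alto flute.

E4 B4 Bbb5 Ab5 D6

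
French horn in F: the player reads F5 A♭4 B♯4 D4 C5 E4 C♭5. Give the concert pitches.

Bb4 Db4 E#4 G3 F4 A3 Fb4

Written C4 on the French horn in F sounds as F3, a perfect fifth lower; apply that shift to every note.
F5 -> Bb4
Ab4 -> Db4
B#4 -> E#4
D4 -> G3
C5 -> F4
E4 -> A3
Cb5 -> Fb4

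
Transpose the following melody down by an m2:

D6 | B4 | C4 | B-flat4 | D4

C#6 A#4 B3 A4 C#4

A minor second down from D6 gives C#6.
B4 down a minor second is A#4.
C4 down a minor second is B3.
A minor second down from Bb4 gives A4.
A minor second down from D4 gives C#4.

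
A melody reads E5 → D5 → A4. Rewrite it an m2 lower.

E5 down a minor second is D#5.
A minor second down from D5 gives C#5.
A minor second down from A4 gives G#4.

D#5 C#5 G#4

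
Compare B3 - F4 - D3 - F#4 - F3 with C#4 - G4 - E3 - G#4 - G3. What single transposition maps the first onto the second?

up a major second

Take the first pair: B3 → C#4. B to C spans 2 letter names, so the interval is some kind of second.
B3 to C#4 is 2 semitones, which makes it a major second; the second version is higher, so the direction is up.
Checking another pair — F3 → G3 — gives the same interval.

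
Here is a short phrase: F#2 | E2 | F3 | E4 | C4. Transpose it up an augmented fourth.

F#2 to B#2
E2 to A#2
F3 to B3
E4 to A#4
C4 to F#4

B#2 A#2 B3 A#4 F#4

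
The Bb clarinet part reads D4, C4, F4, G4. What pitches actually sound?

C4 Bb3 Eb4 F4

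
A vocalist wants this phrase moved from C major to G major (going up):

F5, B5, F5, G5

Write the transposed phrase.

From C up to G is a perfect fifth; apply that to each pitch.
F5 gives C6
B5 gives F#6
F5 gives C6
G5 gives D6

C6 F#6 C6 D6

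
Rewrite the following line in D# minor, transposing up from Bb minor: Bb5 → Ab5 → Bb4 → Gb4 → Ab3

D#6 C#6 D#5 B4 C#4

Bb minor to D# minor up is an augmented third, so every note moves up by that interval.
Bb5 -> D#6
Ab5 -> C#6
Bb4 -> D#5
Gb4 -> B4
Ab3 -> C#4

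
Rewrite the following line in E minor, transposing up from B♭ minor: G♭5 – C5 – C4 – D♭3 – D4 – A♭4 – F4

From B♭ up to E is an augmented fourth; apply that to each pitch.
Gb5 gives C6
C5 gives F#5
C4 gives F#4
Db3 gives G3
D4 gives G#4
Ab4 gives D5
F4 gives B4

C6 F#5 F#4 G3 G#4 D5 B4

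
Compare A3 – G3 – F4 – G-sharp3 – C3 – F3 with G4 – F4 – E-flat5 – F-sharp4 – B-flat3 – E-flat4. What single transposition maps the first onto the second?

Take the first pair: A3 → G4. A to G spans 7 letter names, so the interval is some kind of seventh.
A3 to G4 is 10 semitones, which makes it a minor seventh; the second version is higher, so the direction is up.
Checking another pair — F3 → Eb4 — gives the same interval.

up a minor seventh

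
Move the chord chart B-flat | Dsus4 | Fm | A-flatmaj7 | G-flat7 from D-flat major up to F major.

D F#sus4 Am Cmaj7 Bb7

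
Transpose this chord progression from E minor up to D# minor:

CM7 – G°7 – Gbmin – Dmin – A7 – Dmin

E minor up to D# minor is a major seventh; each chord root moves by that interval while the quality stays the same.
CM7: root C up a major seventh → B, giving BM7.
G°7: root G up a major seventh → F#, giving F#°7.
Gbmin: root Gb up a major seventh → F, giving Fmin.
Dmin: root D up a major seventh → C#, giving C#min.
A7: root A up a major seventh → G#, giving G#7.
Dmin: root D up a major seventh → C#, giving C#min.

BM7 F#°7 Fmin C#min G#7 C#min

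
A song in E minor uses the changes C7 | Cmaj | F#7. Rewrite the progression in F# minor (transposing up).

D7 Dmaj G#7

E minor up to F# minor is a major second; each chord root moves by that interval while the quality stays the same.
C7: root C up a major second → D, giving D7.
Cmaj: root C up a major second → D, giving Dmaj.
F#7: root F# up a major second → G#, giving G#7.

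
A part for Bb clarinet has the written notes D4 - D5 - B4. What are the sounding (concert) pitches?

C4 C5 A4

Written C4 on the Bb clarinet sounds as Bb3, a major second lower; apply that shift to every note.
D4 -> C4
D5 -> C5
B4 -> A4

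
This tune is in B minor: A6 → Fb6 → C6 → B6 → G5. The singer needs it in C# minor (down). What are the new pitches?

B5 Gb5 D5 C#6 A4

From B down to C# is a minor seventh; apply that to each pitch.
A6 -> B5
Fb6 -> Gb5
C6 -> D5
B6 -> C#6
G5 -> A4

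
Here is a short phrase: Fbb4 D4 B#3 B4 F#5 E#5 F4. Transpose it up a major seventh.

Fbb4 gives Ebb5
D4 gives C#5
B#3 gives A##4
B4 gives A#5
F#5 gives E#6
E#5 gives D##6
F4 gives E5

Ebb5 C#5 A##4 A#5 E#6 D##6 E5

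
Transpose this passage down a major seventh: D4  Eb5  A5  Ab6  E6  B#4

Eb3 Fb4 Bb4 Bbb5 F5 C#4

D4 to Eb3
Eb5 to Fb4
A5 to Bb4
Ab6 to Bbb5
E6 to F5
B#4 to C#4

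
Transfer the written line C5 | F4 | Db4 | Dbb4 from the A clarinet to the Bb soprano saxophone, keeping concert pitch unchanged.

First find concert pitch: the A clarinet sounds a minor third below written, so C5 F4 Db4 Dbb4 sounds A4 D4 Bb3 Bbb3.
Then write for Bb soprano saxophone: it sounds a major second below written, so the part must be a major second above concert.
A4 → B4
D4 → E4
Bb3 → C4
Bbb3 → Cb4

B4 E4 C4 Cb4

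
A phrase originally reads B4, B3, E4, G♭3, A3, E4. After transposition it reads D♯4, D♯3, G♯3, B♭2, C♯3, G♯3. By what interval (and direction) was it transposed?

From B4 to D#4 is 6 letter names — a sixth of some quality.
D#4 to B4 is 8 semitones, which makes it a minor sixth; the second version is lower, so the direction is down.
Checking another pair — E4 → G#3 — gives the same interval.

down a minor sixth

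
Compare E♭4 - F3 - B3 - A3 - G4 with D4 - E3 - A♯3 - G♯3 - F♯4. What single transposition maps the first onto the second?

down a minor second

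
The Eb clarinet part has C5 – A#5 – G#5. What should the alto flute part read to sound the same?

First find concert pitch: the Eb clarinet sounds a minor third above written, so C5 A#5 G#5 sounds Eb5 C#6 B5.
Then write for alto flute: it sounds a perfect fourth below written, so the part must be a perfect fourth above concert.
Eb5 → Ab5
C#6 → F#6
B5 → E6

Ab5 F#6 E6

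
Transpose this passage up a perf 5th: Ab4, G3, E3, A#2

Eb5 D4 B3 E#3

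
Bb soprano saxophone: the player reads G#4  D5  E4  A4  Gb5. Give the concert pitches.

F#4 C5 D4 G4 Fb5

The Bb soprano saxophone sounds a major second below written, so transpose each written note down a major second.
G#4 -> F#4
D5 -> C5
E4 -> D4
A4 -> G4
Gb5 -> Fb5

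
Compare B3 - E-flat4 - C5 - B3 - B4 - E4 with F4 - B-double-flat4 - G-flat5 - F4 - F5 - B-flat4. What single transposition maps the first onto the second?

up a diminished fifth

From B3 to F4 is 5 letter names — a fifth of some quality.
B3 to F4 is 6 semitones, which makes it a diminished fifth; the second version is higher, so the direction is up.
Checking another pair — E4 → Bb4 — gives the same interval.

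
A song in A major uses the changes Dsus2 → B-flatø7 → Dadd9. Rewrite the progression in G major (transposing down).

Csus2 Abø7 Cadd9

A major down to G major is a major second; each chord root moves by that interval while the quality stays the same.
Dsus2: root D down a major second → C, giving Csus2.
B-flatø7: root B-flat down a major second → Ab, giving Abø7.
Dadd9: root D down a major second → C, giving Cadd9.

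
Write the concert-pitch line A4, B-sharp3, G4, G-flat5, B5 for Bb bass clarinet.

B5 C##5 A5 Ab6 C#7

Written C4 sounds as Bb2 on the Bb bass clarinet, so concert pitches are written a major ninth up.
A4 to B5
B#3 to C##5
G4 to A5
Gb5 to Ab6
B5 to C#7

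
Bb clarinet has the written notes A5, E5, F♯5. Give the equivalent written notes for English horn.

D6 A5 B5

First find concert pitch: the Bb clarinet sounds a major second below written, so A5 E5 F♯5 sounds G5 D5 E5.
Then write for English horn: it sounds a perfect fifth below written, so the part must be a perfect fifth above concert.
G5 → D6
D5 → A5
E5 → B5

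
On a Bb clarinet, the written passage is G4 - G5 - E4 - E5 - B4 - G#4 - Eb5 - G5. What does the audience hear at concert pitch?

Written C4 on the Bb clarinet sounds as Bb3, a major second lower; apply that shift to every note.
G4 -> F4
G5 -> F5
E4 -> D4
E5 -> D5
B4 -> A4
G#4 -> F#4
Eb5 -> Db5
G5 -> F5

F4 F5 D4 D5 A4 F#4 Db5 F5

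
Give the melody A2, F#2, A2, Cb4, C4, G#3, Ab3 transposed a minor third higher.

C3 A2 C3 Ebb4 Eb4 B3 Cb4

A2 to C3
F#2 to A2
A2 to C3
Cb4 to Ebb4
C4 to Eb4
G#3 to B3
Ab3 to Cb4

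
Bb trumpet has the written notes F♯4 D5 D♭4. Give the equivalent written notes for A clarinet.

G4 Eb5 Ebb4

First find concert pitch: the Bb trumpet sounds a major second below written, so F♯4 D5 D♭4 sounds E4 C5 Cb4.
Then write for A clarinet: it sounds a minor third below written, so the part must be a minor third above concert.
E4 → G4
C5 → Eb5
Cb4 → Ebb4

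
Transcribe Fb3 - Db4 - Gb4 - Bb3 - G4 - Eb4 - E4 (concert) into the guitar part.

The guitar sounds a perfect octave below written, so the written part must be a perfect octave above concert — transpose each note up.
Fb3 to Fb4
Db4 to Db5
Gb4 to Gb5
Bb3 to Bb4
G4 to G5
Eb4 to Eb5
E4 to E5

Fb4 Db5 Gb5 Bb4 G5 Eb5 E5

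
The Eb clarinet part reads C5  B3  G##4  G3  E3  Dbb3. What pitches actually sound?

Eb5 D4 B#4 Bb3 G3 Fbb3

The Eb clarinet sounds a minor third above written, so transpose each written note up a minor third.
C5 to Eb5
B3 to D4
G##4 to B#4
G3 to Bb3
E3 to G3
Dbb3 to Fbb3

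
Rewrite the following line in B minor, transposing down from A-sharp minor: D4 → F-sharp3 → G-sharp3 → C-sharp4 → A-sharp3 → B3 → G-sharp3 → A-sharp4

Eb3 G2 A2 D3 B2 C3 A2 B3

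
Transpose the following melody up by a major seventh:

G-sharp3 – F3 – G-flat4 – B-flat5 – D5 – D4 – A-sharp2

F##4 E4 F5 A6 C#6 C#5 G##3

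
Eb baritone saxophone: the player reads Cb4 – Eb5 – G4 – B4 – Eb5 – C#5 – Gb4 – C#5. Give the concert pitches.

Written C4 on the Eb baritone saxophone sounds as Eb2, a major thirteenth lower; apply that shift to every note.
Cb4 to Ebb2
Eb5 to Gb3
G4 to Bb2
B4 to D3
Eb5 to Gb3
C#5 to E3
Gb4 to Bbb2
C#5 to E3

Ebb2 Gb3 Bb2 D3 Gb3 E3 Bbb2 E3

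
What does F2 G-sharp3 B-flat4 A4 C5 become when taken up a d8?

F2 → Fb3
G#3 → G4
Bb4 → Bbb5
A4 → Ab5
C5 → Cb6

Fb3 G4 Bbb5 Ab5 Cb6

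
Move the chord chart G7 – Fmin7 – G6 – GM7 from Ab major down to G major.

Ab major down to G major is a minor second; each chord root moves by that interval while the quality stays the same.
G7: root G down a minor second → F#, giving F#7.
Fmin7: root F down a minor second → E, giving Emin7.
G6: root G down a minor second → F#, giving F#6.
GM7: root G down a minor second → F#, giving F#M7.

F#7 Emin7 F#6 F#M7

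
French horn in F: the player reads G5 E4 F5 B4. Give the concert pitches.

The French horn in F sounds a perfect fifth below written, so transpose each written note down a perfect fifth.
G5 -> C5
E4 -> A3
F5 -> Bb4
B4 -> E4

C5 A3 Bb4 E4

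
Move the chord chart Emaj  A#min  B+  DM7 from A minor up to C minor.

A minor up to C minor is a minor third; each chord root moves by that interval while the quality stays the same.
Emaj: root E up a minor third → G, giving Gmaj.
A#min: root A# up a minor third → C#, giving C#min.
B+: root B up a minor third → D, giving D+.
DM7: root D up a minor third → F, giving FM7.

Gmaj C#min D+ FM7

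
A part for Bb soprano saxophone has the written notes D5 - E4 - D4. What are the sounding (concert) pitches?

C5 D4 C4

The Bb soprano saxophone sounds a major second below written, so transpose each written note down a major second.
D5 gives C5
E4 gives D4
D4 gives C4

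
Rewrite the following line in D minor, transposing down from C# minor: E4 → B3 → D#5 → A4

F3 C3 E4 Bb3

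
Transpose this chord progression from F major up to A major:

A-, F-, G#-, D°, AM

C#- A- B#- F#° C#M

F major up to A major is a major third; each chord root moves by that interval while the quality stays the same.
A-: root A up a major third → C#, giving C#-.
F-: root F up a major third → A, giving A-.
G#-: root G# up a major third → B#, giving B#-.
D°: root D up a major third → F#, giving F#°.
AM: root A up a major third → C#, giving C#M.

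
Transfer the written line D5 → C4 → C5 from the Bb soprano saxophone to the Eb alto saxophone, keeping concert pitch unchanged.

First find concert pitch: the Bb soprano saxophone sounds a major second below written, so D5 C4 C5 sounds C5 Bb3 Bb4.
Then write for Eb alto saxophone: it sounds a major sixth below written, so the part must be a major sixth above concert.
C5 → A5
Bb3 → G4
Bb4 → G5

A5 G4 G5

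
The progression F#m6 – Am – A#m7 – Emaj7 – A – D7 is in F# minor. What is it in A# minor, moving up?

A#m6 C#m C##m7 G#maj7 C# F#7

F# minor up to A# minor is a major third; each chord root moves by that interval while the quality stays the same.
F#m6: root F# up a major third → A#, giving A#m6.
Am: root A up a major third → C#, giving C#m.
A#m7: root A# up a major third → C##, giving C##m7.
Emaj7: root E up a major third → G#, giving G#maj7.
A: root A up a major third → C#, giving C#.
D7: root D up a major third → F#, giving F#7.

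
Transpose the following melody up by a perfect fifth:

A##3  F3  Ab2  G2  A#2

E##4 C4 Eb3 D3 E#3

A##3 becomes E##4
F3 becomes C4
Ab2 becomes Eb3
G2 becomes D3
A#2 becomes E#3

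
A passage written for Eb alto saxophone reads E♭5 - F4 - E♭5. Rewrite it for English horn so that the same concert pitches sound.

First find concert pitch: the Eb alto saxophone sounds a major sixth below written, so E♭5 F4 E♭5 sounds Gb4 Ab3 Gb4.
Then write for English horn: it sounds a perfect fifth below written, so the part must be a perfect fifth above concert.
Gb4 → Db5
Ab3 → Eb4
Gb4 → Db5

Db5 Eb4 Db5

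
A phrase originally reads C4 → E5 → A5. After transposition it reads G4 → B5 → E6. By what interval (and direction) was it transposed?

Take the first pair: C4 → G4. C to G spans 5 letter names, so the interval is some kind of fifth.
C4 to G4 is 7 semitones, which makes it a perfect fifth; the second version is higher, so the direction is up.
Checking another pair — A5 → E6 — gives the same interval.

up a perfect fifth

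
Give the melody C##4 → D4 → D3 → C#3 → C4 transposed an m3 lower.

A##3 B3 B2 A#2 A3

C##4 down a minor third is A##3.
D4 down a minor third is B3.
D3 down a minor third is B2.
C#3: a third down reaches A, and 3 semitones makes it A#2.
A minor third down from C4 gives A3.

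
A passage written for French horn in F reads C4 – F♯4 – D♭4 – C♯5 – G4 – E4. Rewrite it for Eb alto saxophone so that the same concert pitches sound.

First find concert pitch: the French horn in F sounds a perfect fifth below written, so C4 F♯4 D♭4 C♯5 G4 E4 sounds F3 B3 Gb3 F#4 C4 A3.
Then write for Eb alto saxophone: it sounds a major sixth below written, so the part must be a major sixth above concert.
F3 → D4
B3 → G#4
Gb3 → Eb4
F#4 → D#5
C4 → A4
A3 → F#4

D4 G#4 Eb4 D#5 A4 F#4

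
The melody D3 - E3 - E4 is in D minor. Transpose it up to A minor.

A3 B3 B4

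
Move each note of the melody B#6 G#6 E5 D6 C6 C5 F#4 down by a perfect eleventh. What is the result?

B#6 → F##5
G#6 → D#5
E5 → B3
D6 → A4
C6 → G4
C5 → G3
F#4 → C#3

F##5 D#5 B3 A4 G4 G3 C#3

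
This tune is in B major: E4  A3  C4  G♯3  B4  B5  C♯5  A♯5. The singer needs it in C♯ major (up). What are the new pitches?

From B up to C♯ is a major second; apply that to each pitch.
E4 → F#4
A3 → B3
C4 → D4
G#3 → A#3
B4 → C#5
B5 → C#6
C#5 → D#5
A#5 → B#5

F#4 B3 D4 A#3 C#5 C#6 D#5 B#5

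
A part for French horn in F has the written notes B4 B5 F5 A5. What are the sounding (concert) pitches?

Written C4 on the French horn in F sounds as F3, a perfect fifth lower; apply that shift to every note.
B4 becomes E4
B5 becomes E5
F5 becomes Bb4
A5 becomes D5

E4 E5 Bb4 D5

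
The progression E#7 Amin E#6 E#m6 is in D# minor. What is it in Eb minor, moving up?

D# minor up to Eb minor is a diminished second; each chord root moves by that interval while the quality stays the same.
E#7: root E# up a diminished second → F, giving F7.
Amin: root A up a diminished second → Bbb, giving Bbbmin.
E#6: root E# up a diminished second → F, giving F6.
E#m6: root E# up a diminished second → F, giving Fm6.

F7 Bbbmin F6 Fm6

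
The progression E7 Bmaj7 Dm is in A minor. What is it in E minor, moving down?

A minor down to E minor is a perfect fourth; each chord root moves by that interval while the quality stays the same.
E7: root E down a perfect fourth → B, giving B7.
Bmaj7: root B down a perfect fourth → F#, giving F#maj7.
Dm: root D down a perfect fourth → A, giving Am.

B7 F#maj7 Am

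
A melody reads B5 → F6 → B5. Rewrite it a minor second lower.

A#5 E6 A#5

B5 down a minor second is A#5.
F6 down a minor second is E6.
A minor second down from B5 gives A#5.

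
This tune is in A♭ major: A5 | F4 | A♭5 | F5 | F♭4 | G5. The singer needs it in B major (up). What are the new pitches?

B#5 G#4 B5 G#5 G4 A#5

A♭ major to B major up is an augmented second, so every note moves up by that interval.
A5 gives B#5
F4 gives G#4
Ab5 gives B5
F5 gives G#5
Fb4 gives G4
G5 gives A#5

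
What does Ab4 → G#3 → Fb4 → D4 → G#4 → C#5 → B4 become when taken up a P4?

Db5 C#4 Bbb4 G4 C#5 F#5 E5

Ab4: a fourth up reaches D, and 5 semitones makes it Db5.
A perfect fourth up from G#3 gives C#4.
Fb4 up a perfect fourth is Bbb4.
D4: a fourth up reaches G, and 5 semitones makes it G4.
G#4: a fourth up reaches C, and 5 semitones makes it C#5.
C#5 up a perfect fourth is F#5.
A perfect fourth up from B4 gives E5.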